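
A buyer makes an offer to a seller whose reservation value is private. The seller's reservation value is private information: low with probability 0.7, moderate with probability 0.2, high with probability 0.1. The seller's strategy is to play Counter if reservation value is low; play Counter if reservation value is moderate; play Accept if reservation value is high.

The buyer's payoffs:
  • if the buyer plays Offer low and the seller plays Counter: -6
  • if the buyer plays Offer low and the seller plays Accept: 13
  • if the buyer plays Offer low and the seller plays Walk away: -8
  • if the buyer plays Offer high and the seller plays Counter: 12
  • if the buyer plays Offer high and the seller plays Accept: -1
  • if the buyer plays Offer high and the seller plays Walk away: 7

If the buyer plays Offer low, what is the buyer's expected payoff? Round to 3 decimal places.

-4.100

E[Offer low] = 0.7·(-6) + 0.2·(-6) + 0.1·13 = (-4.2) + (-1.2) + 1.3 = -4.1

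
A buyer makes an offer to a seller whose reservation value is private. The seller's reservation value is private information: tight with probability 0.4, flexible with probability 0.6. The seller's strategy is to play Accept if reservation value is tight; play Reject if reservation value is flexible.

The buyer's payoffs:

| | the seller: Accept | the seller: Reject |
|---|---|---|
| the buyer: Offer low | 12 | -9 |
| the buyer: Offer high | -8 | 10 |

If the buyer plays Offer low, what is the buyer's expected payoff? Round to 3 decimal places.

-0.600

E[Offer low] = 0.4·12 + 0.6·(-9) = 4.8 + (-5.4) = -0.6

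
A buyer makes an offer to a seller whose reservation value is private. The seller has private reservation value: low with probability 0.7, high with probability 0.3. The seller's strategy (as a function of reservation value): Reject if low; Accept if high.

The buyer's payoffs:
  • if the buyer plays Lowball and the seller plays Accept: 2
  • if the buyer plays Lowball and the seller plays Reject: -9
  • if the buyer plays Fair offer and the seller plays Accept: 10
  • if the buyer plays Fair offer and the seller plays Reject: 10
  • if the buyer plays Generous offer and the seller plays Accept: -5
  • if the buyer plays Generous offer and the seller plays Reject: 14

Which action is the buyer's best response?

E[Lowball] = 0.7·(-9) + 0.3·(2) = -5.7
E[Fair offer] = 0.7·(10) + 0.3·(10) = 10
E[Generous offer] = 0.7·(14) + 0.3·(-5) = 8.3
Best response: Fair offer (10 is the largest).

Fair offer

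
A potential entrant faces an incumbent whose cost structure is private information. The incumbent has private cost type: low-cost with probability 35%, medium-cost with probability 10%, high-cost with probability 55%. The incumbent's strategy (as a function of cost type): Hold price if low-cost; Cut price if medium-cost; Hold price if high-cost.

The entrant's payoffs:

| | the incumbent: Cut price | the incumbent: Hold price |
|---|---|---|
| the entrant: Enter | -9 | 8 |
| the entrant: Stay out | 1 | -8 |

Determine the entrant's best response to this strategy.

Compute the entrant's expected payoff for each action, taking the expectation over the incumbent's type.
E[Enter] = 0.35·(8) + 0.1·(-9) + 0.55·(8) = 6.3
E[Stay out] = 0.35·(-8) + 0.1·(1) + 0.55·(-8) = -7.1
Best response: Enter (6.3 is the largest).

Enter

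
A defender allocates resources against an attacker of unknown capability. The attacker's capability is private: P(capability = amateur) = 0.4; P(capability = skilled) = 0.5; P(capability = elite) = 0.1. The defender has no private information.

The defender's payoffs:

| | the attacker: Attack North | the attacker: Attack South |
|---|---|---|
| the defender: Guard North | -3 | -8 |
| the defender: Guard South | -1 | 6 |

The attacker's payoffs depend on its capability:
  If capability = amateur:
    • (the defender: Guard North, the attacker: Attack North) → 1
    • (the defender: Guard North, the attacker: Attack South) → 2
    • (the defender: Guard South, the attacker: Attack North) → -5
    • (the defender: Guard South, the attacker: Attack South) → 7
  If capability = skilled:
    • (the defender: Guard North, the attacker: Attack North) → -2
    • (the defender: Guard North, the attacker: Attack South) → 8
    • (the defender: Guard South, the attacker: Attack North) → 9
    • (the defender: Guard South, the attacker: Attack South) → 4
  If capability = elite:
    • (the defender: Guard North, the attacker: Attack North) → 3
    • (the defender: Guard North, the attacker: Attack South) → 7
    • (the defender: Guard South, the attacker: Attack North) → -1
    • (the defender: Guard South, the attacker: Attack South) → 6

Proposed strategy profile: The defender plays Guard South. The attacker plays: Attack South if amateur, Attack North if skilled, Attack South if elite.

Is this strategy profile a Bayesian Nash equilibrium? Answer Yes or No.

Yes

The defender plays Guard South: E[Guard South] = 0.4·(6) + 0.5·(-1) + 0.1·(6) = 2.5; E[Guard North] = -5.5. Best-responding. ✓
The attacker (capability amateur), facing Guard South: Attack North gives -5, Attack South gives 7. Proposed Attack South is best. ✓
The attacker (capability skilled), facing Guard South: Attack North gives 9, Attack South gives 4. Proposed Attack North is best. ✓
The attacker (capability elite), facing Guard South: Attack North gives -1, Attack South gives 6. Proposed Attack South is best. ✓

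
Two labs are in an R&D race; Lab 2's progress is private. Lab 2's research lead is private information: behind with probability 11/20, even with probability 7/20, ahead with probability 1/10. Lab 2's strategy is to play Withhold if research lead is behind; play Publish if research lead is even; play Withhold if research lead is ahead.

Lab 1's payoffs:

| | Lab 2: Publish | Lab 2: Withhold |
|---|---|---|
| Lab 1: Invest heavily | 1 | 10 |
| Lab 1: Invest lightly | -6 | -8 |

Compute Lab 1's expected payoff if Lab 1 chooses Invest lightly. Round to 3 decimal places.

-7.300

Take the expectation over Lab 2's research lead, weighting each type's action by its prior probability.
E[Invest lightly] = 11/20·(-8) + 7/20·(-6) + 1/10·(-8) = (-22/5) + (-21/10) + (-4/5) = -73/10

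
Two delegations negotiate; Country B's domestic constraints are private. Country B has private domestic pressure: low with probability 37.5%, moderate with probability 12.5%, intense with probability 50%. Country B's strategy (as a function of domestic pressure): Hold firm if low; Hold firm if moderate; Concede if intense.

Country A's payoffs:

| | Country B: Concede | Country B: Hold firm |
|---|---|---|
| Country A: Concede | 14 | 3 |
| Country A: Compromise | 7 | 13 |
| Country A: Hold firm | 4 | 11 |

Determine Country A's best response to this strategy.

Compromise

E[Concede] = 0.375·(3) + 0.125·(3) + 0.5·(14) = 8.5
E[Compromise] = 0.375·(13) + 0.125·(13) + 0.5·(7) = 10
E[Hold firm] = 0.375·(11) + 0.125·(11) + 0.5·(4) = 7.5
Best response: Compromise (10 is the largest).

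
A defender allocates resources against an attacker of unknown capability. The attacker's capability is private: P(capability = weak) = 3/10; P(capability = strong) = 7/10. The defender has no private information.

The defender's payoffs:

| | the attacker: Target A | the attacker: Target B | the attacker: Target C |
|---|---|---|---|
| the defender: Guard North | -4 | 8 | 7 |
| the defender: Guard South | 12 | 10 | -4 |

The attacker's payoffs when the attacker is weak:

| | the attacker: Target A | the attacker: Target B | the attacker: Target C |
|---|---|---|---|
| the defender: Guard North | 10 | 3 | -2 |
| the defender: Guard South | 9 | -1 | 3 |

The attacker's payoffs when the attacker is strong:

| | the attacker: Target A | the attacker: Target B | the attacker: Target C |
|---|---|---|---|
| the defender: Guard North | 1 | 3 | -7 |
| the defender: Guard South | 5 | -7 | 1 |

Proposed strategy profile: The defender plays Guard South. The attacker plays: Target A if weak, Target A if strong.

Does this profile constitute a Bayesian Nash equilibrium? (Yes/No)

A profile is a BNE iff every type of every player is best-responding given beliefs about the other side.
The defender plays Guard South: E[Guard South] = 3/10·(12) + 7/10·(12) = 12; E[Guard North] = -4. Best-responding. ✓
The attacker (capability weak), facing Guard South: Target A gives 9, Target B gives -1, Target C gives 3. Proposed Target A is best. ✓
The attacker (capability strong), facing Guard South: Target A gives 5, Target B gives -7, Target C gives 1. Proposed Target A is best. ✓

Yes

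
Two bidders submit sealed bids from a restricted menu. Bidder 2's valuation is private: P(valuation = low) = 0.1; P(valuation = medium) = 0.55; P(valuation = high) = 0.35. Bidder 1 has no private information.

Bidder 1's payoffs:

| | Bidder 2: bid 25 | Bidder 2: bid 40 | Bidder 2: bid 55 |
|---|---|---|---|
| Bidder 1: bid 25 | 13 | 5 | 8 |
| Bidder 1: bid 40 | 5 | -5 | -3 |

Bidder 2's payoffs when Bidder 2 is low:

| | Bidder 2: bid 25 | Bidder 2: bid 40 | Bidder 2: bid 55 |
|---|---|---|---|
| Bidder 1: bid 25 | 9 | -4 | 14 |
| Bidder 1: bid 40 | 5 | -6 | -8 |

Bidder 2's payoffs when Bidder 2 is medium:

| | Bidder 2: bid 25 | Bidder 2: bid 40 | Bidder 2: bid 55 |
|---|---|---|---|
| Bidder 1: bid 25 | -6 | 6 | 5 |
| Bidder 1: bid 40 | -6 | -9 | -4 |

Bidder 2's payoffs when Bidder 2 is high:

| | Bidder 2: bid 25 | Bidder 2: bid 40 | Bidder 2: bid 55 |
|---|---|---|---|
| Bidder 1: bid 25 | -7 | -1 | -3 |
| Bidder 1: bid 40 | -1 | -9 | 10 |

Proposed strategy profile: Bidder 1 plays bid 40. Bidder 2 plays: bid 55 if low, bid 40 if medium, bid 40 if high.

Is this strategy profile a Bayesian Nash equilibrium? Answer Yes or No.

Bidder 1 plays bid 40: E[bid 40] = 0.1·(-3) + 0.55·(-5) + 0.35·(-5) = -4.8; E[bid 25] = 5.3. Not best-responding. ✗
Bidder 2 (valuation low), facing bid 40: bid 25 gives 5, bid 40 gives -6, bid 55 gives -8. Proposed bid 55 is not best — profitable deviation exists. ✗
Bidder 2 (valuation medium), facing bid 40: bid 25 gives -6, bid 40 gives -9, bid 55 gives -4. Proposed bid 40 is not best — profitable deviation exists. ✗
Bidder 2 (valuation high), facing bid 40: bid 25 gives -1, bid 40 gives -9, bid 55 gives 10. Proposed bid 40 is not best — profitable deviation exists. ✗

No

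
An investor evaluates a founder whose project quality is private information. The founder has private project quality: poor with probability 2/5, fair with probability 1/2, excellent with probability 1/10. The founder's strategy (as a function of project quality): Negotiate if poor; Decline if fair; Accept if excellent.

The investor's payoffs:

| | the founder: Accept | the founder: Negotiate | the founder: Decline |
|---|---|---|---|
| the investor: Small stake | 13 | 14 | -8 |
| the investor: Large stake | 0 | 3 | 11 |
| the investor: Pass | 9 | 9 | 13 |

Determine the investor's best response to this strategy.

Pass

Compute the investor's expected payoff for each action, taking the expectation over the founder's type.
E[Small stake] = 2/5·(14) + 1/2·(-8) + 1/10·(13) = 29/10
E[Large stake] = 2/5·(3) + 1/2·(11) + 1/10·(0) = 67/10
E[Pass] = 2/5·(9) + 1/2·(13) + 1/10·(9) = 11
Best response: Pass (11 is the largest).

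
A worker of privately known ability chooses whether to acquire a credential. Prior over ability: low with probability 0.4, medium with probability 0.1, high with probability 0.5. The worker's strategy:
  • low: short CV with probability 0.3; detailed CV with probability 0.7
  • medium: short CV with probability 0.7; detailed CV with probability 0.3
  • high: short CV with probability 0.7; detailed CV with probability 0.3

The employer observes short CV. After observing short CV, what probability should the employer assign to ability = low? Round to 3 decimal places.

0.222

Apply Bayes' rule using the sender's strategy as the likelihood.
P(short CV) = 0.4·0.3 + 0.1·0.7 + 0.5·0.7 = 0.54
P(low | short CV) = (0.4·0.3) / 0.54 = 0.12 / 0.54 = 0.222222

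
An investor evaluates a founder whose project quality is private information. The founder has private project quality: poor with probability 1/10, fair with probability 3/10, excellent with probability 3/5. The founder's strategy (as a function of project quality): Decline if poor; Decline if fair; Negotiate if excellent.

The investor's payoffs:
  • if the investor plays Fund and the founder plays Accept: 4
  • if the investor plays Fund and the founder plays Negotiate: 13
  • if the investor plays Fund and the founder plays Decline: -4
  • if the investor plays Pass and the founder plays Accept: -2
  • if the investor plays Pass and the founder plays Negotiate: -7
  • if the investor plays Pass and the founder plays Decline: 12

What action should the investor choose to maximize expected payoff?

Fund

Compute the investor's expected payoff for each action, taking the expectation over the founder's type.
E[Fund] = 1/10·(-4) + 3/10·(-4) + 3/5·(13) = 31/5
E[Pass] = 1/10·(12) + 3/10·(12) + 3/5·(-7) = 3/5
Best response: Fund (31/5 is the largest).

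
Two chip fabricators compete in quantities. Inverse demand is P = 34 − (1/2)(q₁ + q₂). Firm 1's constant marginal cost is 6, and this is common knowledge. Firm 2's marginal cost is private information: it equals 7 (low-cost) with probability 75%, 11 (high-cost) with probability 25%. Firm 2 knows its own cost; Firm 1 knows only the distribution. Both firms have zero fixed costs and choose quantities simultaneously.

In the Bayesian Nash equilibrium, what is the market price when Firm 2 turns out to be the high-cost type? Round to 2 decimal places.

Type-c best response for Firm 2: q₂(c) = (34 − c) − q₁/2.
Firm 1 maximizes expected profit; its first-order condition is 34 − q₁ − (1/2)E[q₂] − 6 = 0.
Substituting E[q₂] and solving: E[c₂] = 8, so q₁ = (34 − 2·6 + 8)/(3/2) = 20.
q₂(high-cost) = 13, so P = 34 − (1/2)·(20 + 13) = 17.5.

17.50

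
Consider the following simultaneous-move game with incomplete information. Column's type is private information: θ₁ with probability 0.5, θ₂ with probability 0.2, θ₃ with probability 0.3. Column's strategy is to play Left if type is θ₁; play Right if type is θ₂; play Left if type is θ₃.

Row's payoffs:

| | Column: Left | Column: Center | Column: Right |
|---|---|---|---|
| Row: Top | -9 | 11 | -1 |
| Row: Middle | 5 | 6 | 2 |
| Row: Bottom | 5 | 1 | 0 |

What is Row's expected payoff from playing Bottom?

4

Take the expectation over Column's type, weighting each type's action by its prior probability.
E[Bottom] = 0.5·5 + 0.2·0 + 0.3·5 = 2.5 + 0 + 1.5 = 4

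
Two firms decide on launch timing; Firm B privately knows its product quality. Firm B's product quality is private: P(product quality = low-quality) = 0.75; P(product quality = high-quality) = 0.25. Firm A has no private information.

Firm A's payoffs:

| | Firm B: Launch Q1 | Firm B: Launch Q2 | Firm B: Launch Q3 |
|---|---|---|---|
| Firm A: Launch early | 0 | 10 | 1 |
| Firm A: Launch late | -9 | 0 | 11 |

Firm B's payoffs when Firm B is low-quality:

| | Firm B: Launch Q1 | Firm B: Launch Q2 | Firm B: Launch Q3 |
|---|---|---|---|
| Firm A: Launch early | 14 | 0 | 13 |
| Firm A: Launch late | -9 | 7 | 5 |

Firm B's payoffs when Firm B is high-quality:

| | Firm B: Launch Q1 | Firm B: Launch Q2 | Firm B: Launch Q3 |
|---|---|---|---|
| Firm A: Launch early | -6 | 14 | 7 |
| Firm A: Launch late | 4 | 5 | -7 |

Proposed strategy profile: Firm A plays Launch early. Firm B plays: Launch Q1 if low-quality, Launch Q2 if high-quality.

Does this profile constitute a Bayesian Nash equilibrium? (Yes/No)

A profile is a BNE iff every type of every player is best-responding given beliefs about the other side.
Firm A plays Launch early: E[Launch early] = 0.75·(0) + 0.25·(10) = 2.5; E[Launch late] = -6.75. Best-responding. ✓
Firm B (product quality low-quality), facing Launch early: Launch Q1 gives 14, Launch Q2 gives 0, Launch Q3 gives 13. Proposed Launch Q1 is best. ✓
Firm B (product quality high-quality), facing Launch early: Launch Q1 gives -6, Launch Q2 gives 14, Launch Q3 gives 7. Proposed Launch Q2 is best. ✓

Yes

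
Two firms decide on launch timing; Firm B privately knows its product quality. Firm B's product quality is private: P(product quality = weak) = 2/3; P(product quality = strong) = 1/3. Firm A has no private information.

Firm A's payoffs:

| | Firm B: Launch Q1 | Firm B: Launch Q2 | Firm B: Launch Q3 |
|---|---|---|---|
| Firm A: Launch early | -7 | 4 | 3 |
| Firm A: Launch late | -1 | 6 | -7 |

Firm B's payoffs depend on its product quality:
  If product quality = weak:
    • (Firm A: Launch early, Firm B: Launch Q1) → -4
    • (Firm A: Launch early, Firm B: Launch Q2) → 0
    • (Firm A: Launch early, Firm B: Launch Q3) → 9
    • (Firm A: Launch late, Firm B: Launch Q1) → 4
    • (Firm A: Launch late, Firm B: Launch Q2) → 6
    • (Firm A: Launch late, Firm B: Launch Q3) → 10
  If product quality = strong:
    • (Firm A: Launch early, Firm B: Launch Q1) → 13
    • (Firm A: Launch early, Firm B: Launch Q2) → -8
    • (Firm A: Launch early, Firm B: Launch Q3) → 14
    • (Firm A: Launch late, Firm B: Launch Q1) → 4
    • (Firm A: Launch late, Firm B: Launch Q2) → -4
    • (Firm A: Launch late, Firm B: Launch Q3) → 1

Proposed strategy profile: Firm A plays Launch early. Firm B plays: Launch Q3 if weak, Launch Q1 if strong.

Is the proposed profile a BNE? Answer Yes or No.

Firm A plays Launch early: E[Launch early] = 2/3·(3) + 1/3·(-7) = -1/3; E[Launch late] = -5. Best-responding. ✓
Firm B (product quality weak), facing Launch early: Launch Q1 gives -4, Launch Q2 gives 0, Launch Q3 gives 9. Proposed Launch Q3 is best. ✓
Firm B (product quality strong), facing Launch early: Launch Q1 gives 13, Launch Q2 gives -8, Launch Q3 gives 14. Proposed Launch Q1 is not best — profitable deviation exists. ✗

No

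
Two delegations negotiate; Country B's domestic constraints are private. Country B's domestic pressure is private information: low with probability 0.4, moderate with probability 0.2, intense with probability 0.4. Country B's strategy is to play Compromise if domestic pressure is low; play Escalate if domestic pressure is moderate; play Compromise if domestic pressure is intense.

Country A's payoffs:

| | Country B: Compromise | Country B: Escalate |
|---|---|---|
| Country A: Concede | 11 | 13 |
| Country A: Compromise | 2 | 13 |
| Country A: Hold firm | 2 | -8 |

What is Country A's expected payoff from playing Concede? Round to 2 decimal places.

11.40

E[Concede] = 0.4·11 + 0.2·13 + 0.4·11 = 4.4 + 2.6 + 4.4 = 11.4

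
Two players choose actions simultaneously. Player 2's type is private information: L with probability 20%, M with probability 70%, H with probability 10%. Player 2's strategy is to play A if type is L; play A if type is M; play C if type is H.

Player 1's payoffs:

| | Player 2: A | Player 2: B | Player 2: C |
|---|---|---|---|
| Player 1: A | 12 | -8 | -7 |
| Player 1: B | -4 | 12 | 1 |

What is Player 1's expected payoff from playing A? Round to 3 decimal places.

E[A] = 0.2·12 + 0.7·12 + 0.1·(-7) = 2.4 + 8.4 + (-0.7) = 10.1

10.100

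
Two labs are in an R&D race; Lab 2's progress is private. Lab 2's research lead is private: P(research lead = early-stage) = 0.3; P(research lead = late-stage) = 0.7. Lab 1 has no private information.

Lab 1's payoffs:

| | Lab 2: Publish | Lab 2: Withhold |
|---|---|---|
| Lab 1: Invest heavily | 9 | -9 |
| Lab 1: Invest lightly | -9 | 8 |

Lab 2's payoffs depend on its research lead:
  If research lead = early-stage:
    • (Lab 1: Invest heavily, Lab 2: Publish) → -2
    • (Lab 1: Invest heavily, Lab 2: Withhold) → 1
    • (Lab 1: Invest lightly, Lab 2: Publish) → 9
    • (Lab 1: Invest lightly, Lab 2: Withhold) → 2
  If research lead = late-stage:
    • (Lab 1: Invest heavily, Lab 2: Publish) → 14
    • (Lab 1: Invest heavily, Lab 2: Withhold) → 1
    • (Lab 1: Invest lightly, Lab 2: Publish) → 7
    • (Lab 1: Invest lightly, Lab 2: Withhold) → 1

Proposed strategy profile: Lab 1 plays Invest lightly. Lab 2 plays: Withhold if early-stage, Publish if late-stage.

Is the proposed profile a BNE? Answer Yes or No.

Lab 1 plays Invest lightly: E[Invest lightly] = 0.3·(8) + 0.7·(-9) = -3.9; E[Invest heavily] = 3.6. Not best-responding. ✗
Lab 2 (research lead early-stage), facing Invest lightly: Publish gives 9, Withhold gives 2. Proposed Withhold is not best — profitable deviation exists. ✗
Lab 2 (research lead late-stage), facing Invest lightly: Publish gives 7, Withhold gives 1. Proposed Publish is best. ✓

No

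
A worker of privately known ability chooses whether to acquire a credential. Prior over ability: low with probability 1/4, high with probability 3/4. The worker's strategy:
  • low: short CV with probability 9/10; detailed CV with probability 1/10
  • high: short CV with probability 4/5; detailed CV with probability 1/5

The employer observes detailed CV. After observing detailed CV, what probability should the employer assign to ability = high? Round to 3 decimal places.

0.857

Apply Bayes' rule using the sender's strategy as the likelihood.
P(detailed CV) = (1/4)·(1/10) + (3/4)·(1/5) = 7/40
P(high | detailed CV) = ((3/4)·(1/5)) / (7/40) = (3/20) / (7/40) = 6/7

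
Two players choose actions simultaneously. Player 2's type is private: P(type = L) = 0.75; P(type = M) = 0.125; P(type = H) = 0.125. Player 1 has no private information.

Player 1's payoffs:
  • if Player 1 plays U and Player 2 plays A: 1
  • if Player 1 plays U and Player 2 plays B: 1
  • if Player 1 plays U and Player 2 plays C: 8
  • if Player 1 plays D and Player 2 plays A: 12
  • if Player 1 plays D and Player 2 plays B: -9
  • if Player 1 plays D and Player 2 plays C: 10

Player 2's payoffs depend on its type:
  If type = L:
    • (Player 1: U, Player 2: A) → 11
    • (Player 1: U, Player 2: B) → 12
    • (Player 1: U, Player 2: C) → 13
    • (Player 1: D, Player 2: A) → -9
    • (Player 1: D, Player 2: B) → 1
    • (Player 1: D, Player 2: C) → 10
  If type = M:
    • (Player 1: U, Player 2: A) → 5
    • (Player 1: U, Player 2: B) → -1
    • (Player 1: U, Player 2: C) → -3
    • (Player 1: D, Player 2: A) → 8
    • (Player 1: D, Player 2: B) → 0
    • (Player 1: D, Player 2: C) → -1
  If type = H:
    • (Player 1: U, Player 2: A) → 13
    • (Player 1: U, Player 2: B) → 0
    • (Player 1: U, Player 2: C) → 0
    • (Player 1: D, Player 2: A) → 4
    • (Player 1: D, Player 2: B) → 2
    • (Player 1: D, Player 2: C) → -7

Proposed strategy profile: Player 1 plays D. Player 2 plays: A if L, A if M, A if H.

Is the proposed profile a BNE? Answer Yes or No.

No

Player 1 plays D: E[D] = 0.75·(12) + 0.125·(12) + 0.125·(12) = 12; E[U] = 1. Best-responding. ✓
Player 2 (type L), facing D: A gives -9, B gives 1, C gives 10. Proposed A is not best — profitable deviation exists. ✗
Player 2 (type M), facing D: A gives 8, B gives 0, C gives -1. Proposed A is best. ✓
Player 2 (type H), facing D: A gives 4, B gives 2, C gives -7. Proposed A is best. ✓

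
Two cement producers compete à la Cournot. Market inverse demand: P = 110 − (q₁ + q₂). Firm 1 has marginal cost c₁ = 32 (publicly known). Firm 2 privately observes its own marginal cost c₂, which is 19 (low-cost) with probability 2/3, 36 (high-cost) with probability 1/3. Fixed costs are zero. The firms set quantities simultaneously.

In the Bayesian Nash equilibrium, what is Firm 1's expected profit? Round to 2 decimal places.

Type-c best response for Firm 2: q₂(c) = (110 − c)/2 − q₁/2.
Firm 1 maximizes expected profit; its first-order condition is 110 − 2q₁ − E[q₂] − 32 = 0.
Substituting E[q₂] and solving: E[c₂] = 24.6667, so q₁ = (110 − 2·32 + 24.6667)/3 = 23.5556.
E[P] = 110 − (q₁ + E[q₂]) = 55.5556; Firm 1's expected profit = (E[P] − 32)·q₁ = (55.5556 − 32)·23.5556 = 554.864.

554.86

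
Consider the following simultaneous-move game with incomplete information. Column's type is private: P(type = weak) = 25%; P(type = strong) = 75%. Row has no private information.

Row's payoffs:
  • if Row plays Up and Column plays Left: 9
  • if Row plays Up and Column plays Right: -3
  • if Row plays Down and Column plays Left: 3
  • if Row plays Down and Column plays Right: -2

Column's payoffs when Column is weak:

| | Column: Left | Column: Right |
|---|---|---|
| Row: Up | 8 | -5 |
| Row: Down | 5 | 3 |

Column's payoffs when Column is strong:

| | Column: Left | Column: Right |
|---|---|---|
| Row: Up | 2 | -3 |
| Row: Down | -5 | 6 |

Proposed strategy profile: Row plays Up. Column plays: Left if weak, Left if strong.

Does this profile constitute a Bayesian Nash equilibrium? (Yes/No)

A profile is a BNE iff every type of every player is best-responding given beliefs about the other side.
Row plays Up: E[Up] = 0.25·(9) + 0.75·(9) = 9; E[Down] = 3. Best-responding. ✓
Column (type weak), facing Up: Left gives 8, Right gives -5. Proposed Left is best. ✓
Column (type strong), facing Up: Left gives 2, Right gives -3. Proposed Left is best. ✓

Yes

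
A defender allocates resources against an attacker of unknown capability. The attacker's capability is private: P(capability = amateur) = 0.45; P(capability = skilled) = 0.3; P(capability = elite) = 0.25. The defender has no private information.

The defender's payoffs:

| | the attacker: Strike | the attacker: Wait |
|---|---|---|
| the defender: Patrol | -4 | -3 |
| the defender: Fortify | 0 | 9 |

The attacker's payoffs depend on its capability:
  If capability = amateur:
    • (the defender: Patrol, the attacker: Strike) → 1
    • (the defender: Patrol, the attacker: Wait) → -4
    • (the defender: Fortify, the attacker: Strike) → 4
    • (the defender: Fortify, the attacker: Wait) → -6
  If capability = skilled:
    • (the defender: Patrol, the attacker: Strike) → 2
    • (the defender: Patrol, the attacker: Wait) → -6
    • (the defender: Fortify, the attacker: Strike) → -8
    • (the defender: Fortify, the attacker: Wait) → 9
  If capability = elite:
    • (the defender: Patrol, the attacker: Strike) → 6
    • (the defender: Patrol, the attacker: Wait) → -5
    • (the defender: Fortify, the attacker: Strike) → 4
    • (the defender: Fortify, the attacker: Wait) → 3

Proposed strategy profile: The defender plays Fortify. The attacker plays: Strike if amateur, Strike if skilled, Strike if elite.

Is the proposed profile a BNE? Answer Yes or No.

A profile is a BNE iff every type of every player is best-responding given beliefs about the other side.
The defender plays Fortify: E[Fortify] = 0.45·(0) + 0.3·(0) + 0.25·(0) = 0; E[Patrol] = -4. Best-responding. ✓
The attacker (capability amateur), facing Fortify: Strike gives 4, Wait gives -6. Proposed Strike is best. ✓
The attacker (capability skilled), facing Fortify: Strike gives -8, Wait gives 9. Proposed Strike is not best — profitable deviation exists. ✗
The attacker (capability elite), facing Fortify: Strike gives 4, Wait gives 3. Proposed Strike is best. ✓

No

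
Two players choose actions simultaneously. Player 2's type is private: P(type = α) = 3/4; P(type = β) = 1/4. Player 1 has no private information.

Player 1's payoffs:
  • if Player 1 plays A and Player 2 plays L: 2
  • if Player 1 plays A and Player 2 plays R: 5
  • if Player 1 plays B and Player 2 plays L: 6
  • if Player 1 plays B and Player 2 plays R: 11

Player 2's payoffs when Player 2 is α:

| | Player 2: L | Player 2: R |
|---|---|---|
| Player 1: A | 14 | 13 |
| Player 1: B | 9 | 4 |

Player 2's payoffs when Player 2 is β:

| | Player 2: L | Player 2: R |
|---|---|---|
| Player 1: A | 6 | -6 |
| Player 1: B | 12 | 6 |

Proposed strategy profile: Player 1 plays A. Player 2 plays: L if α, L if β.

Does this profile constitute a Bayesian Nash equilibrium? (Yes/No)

No

Player 1 plays A: E[A] = 3/4·(2) + 1/4·(2) = 2; E[B] = 6. Not best-responding. ✗
Player 2 (type α), facing A: L gives 14, R gives 13. Proposed L is best. ✓
Player 2 (type β), facing A: L gives 6, R gives -6. Proposed L is best. ✓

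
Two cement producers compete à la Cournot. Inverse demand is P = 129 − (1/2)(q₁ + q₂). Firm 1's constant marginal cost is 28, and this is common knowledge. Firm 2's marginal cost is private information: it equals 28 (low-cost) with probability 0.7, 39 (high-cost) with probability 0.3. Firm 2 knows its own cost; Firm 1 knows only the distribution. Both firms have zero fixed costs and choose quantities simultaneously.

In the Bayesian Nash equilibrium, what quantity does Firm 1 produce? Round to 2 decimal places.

Firm 2 with cost c maximizes (129 − (1/2)(q₁+q₂) − c)·q₂, giving q₂(c) = (129 − c − (1/2)q₁).
E[c₂] = 0.7·28 + 0.3·39 = 31.3
Firm 1's FOC against E[q₂] yields q₁ = (129 − 2·28 + E[c₂])/(3/2) = (129 − 56 + 31.3)/(3/2) = 69.5333.

69.53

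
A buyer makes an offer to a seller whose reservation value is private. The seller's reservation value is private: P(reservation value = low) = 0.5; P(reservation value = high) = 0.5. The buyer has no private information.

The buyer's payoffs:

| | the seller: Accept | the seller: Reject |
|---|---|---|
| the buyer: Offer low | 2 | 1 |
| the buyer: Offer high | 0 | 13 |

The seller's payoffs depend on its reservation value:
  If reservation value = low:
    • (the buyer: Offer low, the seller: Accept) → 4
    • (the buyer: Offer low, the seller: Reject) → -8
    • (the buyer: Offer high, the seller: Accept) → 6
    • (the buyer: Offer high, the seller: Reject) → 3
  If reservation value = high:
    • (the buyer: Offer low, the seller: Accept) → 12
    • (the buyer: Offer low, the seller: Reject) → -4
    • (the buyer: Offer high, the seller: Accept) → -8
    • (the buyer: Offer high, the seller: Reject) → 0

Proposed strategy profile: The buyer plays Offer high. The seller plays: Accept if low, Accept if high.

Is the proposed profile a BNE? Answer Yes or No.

The buyer plays Offer high: E[Offer high] = 0.5·(0) + 0.5·(0) = 0; E[Offer low] = 2. Not best-responding. ✗
The seller (reservation value low), facing Offer high: Accept gives 6, Reject gives 3. Proposed Accept is best. ✓
The seller (reservation value high), facing Offer high: Accept gives -8, Reject gives 0. Proposed Accept is not best — profitable deviation exists. ✗

No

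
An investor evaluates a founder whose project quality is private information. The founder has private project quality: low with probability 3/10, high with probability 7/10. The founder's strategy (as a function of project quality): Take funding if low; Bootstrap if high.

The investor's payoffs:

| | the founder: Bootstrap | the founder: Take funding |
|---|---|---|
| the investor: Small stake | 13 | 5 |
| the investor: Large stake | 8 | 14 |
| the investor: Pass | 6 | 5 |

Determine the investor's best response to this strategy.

Compute the investor's expected payoff for each action, taking the expectation over the founder's type.
E[Small stake] = 3/10·(5) + 7/10·(13) = 53/5
E[Large stake] = 3/10·(14) + 7/10·(8) = 49/5
E[Pass] = 3/10·(5) + 7/10·(6) = 57/10
Best response: Small stake (53/5 is the largest).

Small stake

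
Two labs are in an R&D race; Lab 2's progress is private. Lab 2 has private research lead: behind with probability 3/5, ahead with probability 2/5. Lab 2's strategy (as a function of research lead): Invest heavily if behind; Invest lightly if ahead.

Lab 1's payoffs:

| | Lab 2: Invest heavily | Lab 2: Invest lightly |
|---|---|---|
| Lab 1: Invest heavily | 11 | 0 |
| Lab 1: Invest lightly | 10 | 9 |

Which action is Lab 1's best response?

Compute Lab 1's expected payoff for each action, taking the expectation over Lab 2's type.
E[Invest heavily] = 3/5·(11) + 2/5·(0) = 33/5
E[Invest lightly] = 3/5·(10) + 2/5·(9) = 48/5
Best response: Invest lightly (48/5 is the largest).

Invest lightly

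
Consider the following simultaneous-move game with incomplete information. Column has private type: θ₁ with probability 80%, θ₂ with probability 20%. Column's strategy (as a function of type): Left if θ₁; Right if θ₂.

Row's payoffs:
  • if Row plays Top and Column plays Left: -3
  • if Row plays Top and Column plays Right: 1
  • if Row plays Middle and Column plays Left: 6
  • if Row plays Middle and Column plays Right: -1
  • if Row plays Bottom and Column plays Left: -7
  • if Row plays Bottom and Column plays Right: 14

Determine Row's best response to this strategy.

Middle

E[Top] = 0.8·(-3) + 0.2·(1) = -2.2
E[Middle] = 0.8·(6) + 0.2·(-1) = 4.6
E[Bottom] = 0.8·(-7) + 0.2·(14) = -2.8
Best response: Middle (4.6 is the largest).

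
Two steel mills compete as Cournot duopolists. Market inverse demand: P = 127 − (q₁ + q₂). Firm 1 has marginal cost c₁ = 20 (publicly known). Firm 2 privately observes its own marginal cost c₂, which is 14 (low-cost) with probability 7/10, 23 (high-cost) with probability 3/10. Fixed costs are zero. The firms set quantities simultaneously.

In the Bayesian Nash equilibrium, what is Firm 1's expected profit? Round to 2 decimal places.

1194.85

Firm 2 with cost c maximizes (127 − (q₁+q₂) − c)·q₂, giving q₂(c) = (127 − c − q₁)/2.
E[c₂] = 7/10·14 + 3/10·23 = 16.7
Firm 1's FOC against E[q₂] yields q₁ = (127 − 2·20 + E[c₂])/3 = (127 − 40 + 16.7)/3 = 34.5667.
E[P] = 127 − (q₁ + E[q₂]) = 54.5667; Firm 1's expected profit = (E[P] − 20)·q₁ = (54.5667 − 20)·34.5667 = 1194.85.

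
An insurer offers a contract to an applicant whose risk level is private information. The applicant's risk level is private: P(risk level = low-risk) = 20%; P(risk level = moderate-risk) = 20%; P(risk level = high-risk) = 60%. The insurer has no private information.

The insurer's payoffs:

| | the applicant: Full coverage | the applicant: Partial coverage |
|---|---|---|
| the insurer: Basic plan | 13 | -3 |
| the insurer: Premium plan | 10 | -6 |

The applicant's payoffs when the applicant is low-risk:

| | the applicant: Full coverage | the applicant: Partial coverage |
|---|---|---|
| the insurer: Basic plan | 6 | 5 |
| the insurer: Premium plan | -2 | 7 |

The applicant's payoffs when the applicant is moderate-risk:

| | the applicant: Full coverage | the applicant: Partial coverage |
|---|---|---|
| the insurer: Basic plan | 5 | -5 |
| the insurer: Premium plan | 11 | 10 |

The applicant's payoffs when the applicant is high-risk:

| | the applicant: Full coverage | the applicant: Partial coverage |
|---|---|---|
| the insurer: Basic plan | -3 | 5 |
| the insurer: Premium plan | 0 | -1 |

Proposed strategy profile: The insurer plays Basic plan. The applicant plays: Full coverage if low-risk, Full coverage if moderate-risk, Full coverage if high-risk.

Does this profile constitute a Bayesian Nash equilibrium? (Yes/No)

A profile is a BNE iff every type of every player is best-responding given beliefs about the other side.
The insurer plays Basic plan: E[Basic plan] = 0.2·(13) + 0.2·(13) + 0.6·(13) = 13; E[Premium plan] = 10. Best-responding. ✓
The applicant (risk level low-risk), facing Basic plan: Full coverage gives 6, Partial coverage gives 5. Proposed Full coverage is best. ✓
The applicant (risk level moderate-risk), facing Basic plan: Full coverage gives 5, Partial coverage gives -5. Proposed Full coverage is best. ✓
The applicant (risk level high-risk), facing Basic plan: Full coverage gives -3, Partial coverage gives 5. Proposed Full coverage is not best — profitable deviation exists. ✗

No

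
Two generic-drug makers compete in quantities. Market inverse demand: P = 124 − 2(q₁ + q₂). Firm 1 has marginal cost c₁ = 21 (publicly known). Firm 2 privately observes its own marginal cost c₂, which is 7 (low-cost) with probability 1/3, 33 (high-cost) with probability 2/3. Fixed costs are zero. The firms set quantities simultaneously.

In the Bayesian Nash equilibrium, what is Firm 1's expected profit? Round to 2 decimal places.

628.15

Type-c best response for Firm 2: q₂(c) = (124 − c)/4 − q₁/2.
Firm 1 maximizes expected profit; its first-order condition is 124 − 4q₁ − 2E[q₂] − 21 = 0.
Substituting E[q₂] and solving: E[c₂] = 24.3333, so q₁ = (124 − 2·21 + 24.3333)/6 = 17.7222.
E[P] = 124 − 2·(q₁ + E[q₂]) = 56.4444; Firm 1's expected profit = (E[P] − 21)·q₁ = (56.4444 − 21)·17.7222 = 628.154.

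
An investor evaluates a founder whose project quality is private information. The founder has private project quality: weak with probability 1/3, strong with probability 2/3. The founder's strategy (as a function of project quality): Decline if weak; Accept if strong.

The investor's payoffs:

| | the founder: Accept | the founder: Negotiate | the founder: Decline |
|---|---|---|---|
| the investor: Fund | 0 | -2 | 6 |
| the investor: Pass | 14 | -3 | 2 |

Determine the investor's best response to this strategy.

Pass

Compute the investor's expected payoff for each action, taking the expectation over the founder's type.
E[Fund] = 1/3·(6) + 2/3·(0) = 2
E[Pass] = 1/3·(2) + 2/3·(14) = 10
Best response: Pass (10 is the largest).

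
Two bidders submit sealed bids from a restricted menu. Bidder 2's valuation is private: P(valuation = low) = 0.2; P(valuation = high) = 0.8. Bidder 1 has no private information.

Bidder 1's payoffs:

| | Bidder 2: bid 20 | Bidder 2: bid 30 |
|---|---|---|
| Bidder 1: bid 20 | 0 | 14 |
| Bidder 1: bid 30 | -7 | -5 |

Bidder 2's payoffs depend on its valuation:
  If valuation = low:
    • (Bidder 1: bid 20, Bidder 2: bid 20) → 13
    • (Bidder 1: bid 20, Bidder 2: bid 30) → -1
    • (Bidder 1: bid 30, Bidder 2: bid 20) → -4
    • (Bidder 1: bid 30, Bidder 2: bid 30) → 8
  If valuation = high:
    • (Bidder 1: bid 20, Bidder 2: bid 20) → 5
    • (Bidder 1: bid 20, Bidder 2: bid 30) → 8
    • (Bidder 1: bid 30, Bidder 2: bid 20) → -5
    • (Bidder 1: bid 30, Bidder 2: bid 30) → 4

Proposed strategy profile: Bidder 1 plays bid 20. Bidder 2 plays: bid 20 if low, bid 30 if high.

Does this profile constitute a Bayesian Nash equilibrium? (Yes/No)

A profile is a BNE iff every type of every player is best-responding given beliefs about the other side.
Bidder 1 plays bid 20: E[bid 20] = 0.2·(0) + 0.8·(14) = 11.2; E[bid 30] = -5.4. Best-responding. ✓
Bidder 2 (valuation low), facing bid 20: bid 20 gives 13, bid 30 gives -1. Proposed bid 20 is best. ✓
Bidder 2 (valuation high), facing bid 20: bid 20 gives 5, bid 30 gives 8. Proposed bid 30 is best. ✓

Yes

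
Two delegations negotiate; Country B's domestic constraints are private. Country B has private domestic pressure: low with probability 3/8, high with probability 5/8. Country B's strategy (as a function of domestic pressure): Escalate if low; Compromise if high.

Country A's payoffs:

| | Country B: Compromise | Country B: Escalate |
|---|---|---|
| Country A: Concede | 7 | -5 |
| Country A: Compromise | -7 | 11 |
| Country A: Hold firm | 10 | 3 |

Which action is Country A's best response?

E[Concede] = 3/8·(-5) + 5/8·(7) = 5/2
E[Compromise] = 3/8·(11) + 5/8·(-7) = -1/4
E[Hold firm] = 3/8·(3) + 5/8·(10) = 59/8
Best response: Hold firm (59/8 is the largest).

Hold firm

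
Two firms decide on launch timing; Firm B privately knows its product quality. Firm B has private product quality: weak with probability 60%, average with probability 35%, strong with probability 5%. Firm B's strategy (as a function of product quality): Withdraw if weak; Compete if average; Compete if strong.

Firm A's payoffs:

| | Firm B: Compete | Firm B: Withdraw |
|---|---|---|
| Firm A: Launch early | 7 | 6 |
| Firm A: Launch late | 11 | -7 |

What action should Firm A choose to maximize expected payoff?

E[Launch early] = 0.6·(6) + 0.35·(7) + 0.05·(7) = 6.4
E[Launch late] = 0.6·(-7) + 0.35·(11) + 0.05·(11) = 0.2
Best response: Launch early (6.4 is the largest).

Launch early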